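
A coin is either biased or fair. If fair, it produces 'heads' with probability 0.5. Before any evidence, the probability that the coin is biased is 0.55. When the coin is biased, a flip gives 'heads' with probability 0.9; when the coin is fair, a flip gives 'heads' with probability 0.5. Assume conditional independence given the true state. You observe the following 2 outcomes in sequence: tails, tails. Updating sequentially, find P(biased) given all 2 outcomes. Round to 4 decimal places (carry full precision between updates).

After 'tails': P(biased) = 0.1·0.5500 / (0.1·0.5500 + 0.5·0.4500) ≈ 0.1964
After 'tails': P(biased) = 0.1·0.1964 / (0.1·0.1964 + 0.5·0.8036) ≈ 0.0466

0.0466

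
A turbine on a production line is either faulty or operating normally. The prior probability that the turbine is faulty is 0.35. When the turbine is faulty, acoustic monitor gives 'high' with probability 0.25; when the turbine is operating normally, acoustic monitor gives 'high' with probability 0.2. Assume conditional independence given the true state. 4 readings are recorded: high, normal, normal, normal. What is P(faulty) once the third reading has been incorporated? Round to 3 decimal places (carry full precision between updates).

0.372

After 'high': P(faulty) = 0.25·0.3500 / (0.25·0.3500 + 0.2·0.6500) ≈ 0.4023
After 'normal': P(faulty) = 0.75·0.4023 / (0.75·0.4023 + 0.8·0.5977) ≈ 0.3869
After 'normal': P(faulty) = 0.75·0.3869 / (0.75·0.3869 + 0.8·0.6131) ≈ 0.3717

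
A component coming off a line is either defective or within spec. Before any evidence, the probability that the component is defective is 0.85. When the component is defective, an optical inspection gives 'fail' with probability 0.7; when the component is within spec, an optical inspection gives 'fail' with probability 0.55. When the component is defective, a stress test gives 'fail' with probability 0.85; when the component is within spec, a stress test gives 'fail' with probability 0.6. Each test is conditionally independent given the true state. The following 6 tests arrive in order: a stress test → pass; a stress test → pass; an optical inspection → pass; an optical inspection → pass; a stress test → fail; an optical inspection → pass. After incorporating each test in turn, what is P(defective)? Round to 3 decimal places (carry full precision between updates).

After a stress test='pass': P(defective) = 0.15·0.8500 / (0.15·0.8500 + 0.4·0.1500) ≈ 0.6800
After a stress test='pass': P(defective) = 0.15·0.6800 / (0.15·0.6800 + 0.4·0.3200) ≈ 0.4435
After an optical inspection='pass': P(defective) = 0.3·0.4435 / (0.3·0.4435 + 0.45·0.5565) ≈ 0.3469
After an optical inspection='pass': P(defective) = 0.3·0.3469 / (0.3·0.3469 + 0.45·0.6531) ≈ 0.2615
After a stress test='fail': P(defective) = 0.85·0.2615 / (0.85·0.2615 + 0.6·0.7385) ≈ 0.3341
After an optical inspection='pass': P(defective) = 0.3·0.3341 / (0.3·0.3341 + 0.45·0.6659) ≈ 0.2507

0.251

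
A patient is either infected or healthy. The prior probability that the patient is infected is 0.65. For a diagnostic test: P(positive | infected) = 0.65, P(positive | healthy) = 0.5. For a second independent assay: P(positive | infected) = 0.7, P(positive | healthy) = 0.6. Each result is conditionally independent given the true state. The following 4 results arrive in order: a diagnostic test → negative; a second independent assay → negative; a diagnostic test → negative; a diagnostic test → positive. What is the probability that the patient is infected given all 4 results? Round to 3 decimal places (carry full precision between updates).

0.470

Each posterior becomes the prior for the next update.
After a diagnostic test='negative': P(infected) = 0.35·0.6500 / (0.35·0.6500 + 0.5·0.3500) ≈ 0.5652
After a second independent assay='negative': P(infected) = 0.3·0.5652 / (0.3·0.5652 + 0.4·0.4348) ≈ 0.4937
After a diagnostic test='negative': P(infected) = 0.35·0.4937 / (0.35·0.4937 + 0.5·0.5063) ≈ 0.4056
After a diagnostic test='positive': P(infected) = 0.65·0.4056 / (0.65·0.4056 + 0.5·0.5944) ≈ 0.4701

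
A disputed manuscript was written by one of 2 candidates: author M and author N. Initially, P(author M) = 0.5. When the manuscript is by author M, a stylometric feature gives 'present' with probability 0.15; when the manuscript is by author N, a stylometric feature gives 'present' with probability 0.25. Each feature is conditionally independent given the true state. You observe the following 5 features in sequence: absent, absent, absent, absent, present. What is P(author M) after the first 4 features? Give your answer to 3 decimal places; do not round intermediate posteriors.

After 'absent': P(author M) = 0.85·0.5000 / (0.85·0.5000 + 0.75·0.5000) ≈ 0.5312
After 'absent': P(author M) = 0.85·0.5312 / (0.85·0.5312 + 0.75·0.4688) ≈ 0.5623
After 'absent': P(author M) = 0.85·0.5623 / (0.85·0.5623 + 0.75·0.4377) ≈ 0.5928
After 'absent': P(author M) = 0.85·0.5928 / (0.85·0.5928 + 0.75·0.4072) ≈ 0.6226

0.623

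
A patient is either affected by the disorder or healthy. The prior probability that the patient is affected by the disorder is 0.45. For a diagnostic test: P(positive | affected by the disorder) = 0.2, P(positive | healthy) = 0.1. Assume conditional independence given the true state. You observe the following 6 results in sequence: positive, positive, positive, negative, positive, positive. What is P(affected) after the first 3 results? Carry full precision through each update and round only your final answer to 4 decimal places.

0.8675

After 'positive': P(affected) = 0.2·0.4500 / (0.2·0.4500 + 0.1·0.5500) ≈ 0.6207
After 'positive': P(affected) = 0.2·0.6207 / (0.2·0.6207 + 0.1·0.3793) ≈ 0.7660
After 'positive': P(affected) = 0.2·0.7660 / (0.2·0.7660 + 0.1·0.2340) ≈ 0.8675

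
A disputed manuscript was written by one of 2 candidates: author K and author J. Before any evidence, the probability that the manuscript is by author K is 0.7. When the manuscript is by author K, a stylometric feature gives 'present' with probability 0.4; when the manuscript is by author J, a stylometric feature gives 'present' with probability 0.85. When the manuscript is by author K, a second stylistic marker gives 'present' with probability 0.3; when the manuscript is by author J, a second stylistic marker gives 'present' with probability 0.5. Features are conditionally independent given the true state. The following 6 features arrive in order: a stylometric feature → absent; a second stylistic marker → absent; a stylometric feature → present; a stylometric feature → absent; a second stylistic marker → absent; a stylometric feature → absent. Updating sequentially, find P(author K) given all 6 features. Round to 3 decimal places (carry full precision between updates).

0.993

After a stylometric feature='absent': P(author K) = 0.6·0.7000 / (0.6·0.7000 + 0.15·0.3000) ≈ 0.9032
After a second stylistic marker='absent': P(author K) = 0.7·0.9032 / (0.7·0.9032 + 0.5·0.0968) ≈ 0.9289
After a stylometric feature='present': P(author K) = 0.4·0.9289 / (0.4·0.9289 + 0.85·0.0711) ≈ 0.8601
After a stylometric feature='absent': P(author K) = 0.6·0.8601 / (0.6·0.8601 + 0.15·0.1399) ≈ 0.9609
After a second stylistic marker='absent': P(author K) = 0.7·0.9609 / (0.7·0.9609 + 0.5·0.0391) ≈ 0.9718
After a stylometric feature='absent': P(author K) = 0.6·0.9718 / (0.6·0.9718 + 0.15·0.0282) ≈ 0.9928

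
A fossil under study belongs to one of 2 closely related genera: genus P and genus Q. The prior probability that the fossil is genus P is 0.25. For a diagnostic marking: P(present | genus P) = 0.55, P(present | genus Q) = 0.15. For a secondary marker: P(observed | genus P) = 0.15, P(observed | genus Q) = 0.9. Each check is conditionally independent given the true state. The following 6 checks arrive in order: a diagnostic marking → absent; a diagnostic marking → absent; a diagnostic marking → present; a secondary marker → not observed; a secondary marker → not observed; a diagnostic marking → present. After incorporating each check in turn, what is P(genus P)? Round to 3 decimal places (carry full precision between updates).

After a diagnostic marking='absent': P(genus P) = 0.45·0.2500 / (0.45·0.2500 + 0.85·0.7500) ≈ 0.1500
After a diagnostic marking='absent': P(genus P) = 0.45·0.1500 / (0.45·0.1500 + 0.85·0.8500) ≈ 0.0854
After a diagnostic marking='present': P(genus P) = 0.55·0.0854 / (0.55·0.0854 + 0.15·0.9146) ≈ 0.2552
After a secondary marker='not observed': P(genus P) = 0.85·0.2552 / (0.85·0.2552 + 0.1·0.7448) ≈ 0.7444
After a secondary marker='not observed': P(genus P) = 0.85·0.7444 / (0.85·0.7444 + 0.1·0.2556) ≈ 0.9612
After a diagnostic marking='present': P(genus P) = 0.55·0.9612 / (0.55·0.9612 + 0.15·0.0388) ≈ 0.9891

0.989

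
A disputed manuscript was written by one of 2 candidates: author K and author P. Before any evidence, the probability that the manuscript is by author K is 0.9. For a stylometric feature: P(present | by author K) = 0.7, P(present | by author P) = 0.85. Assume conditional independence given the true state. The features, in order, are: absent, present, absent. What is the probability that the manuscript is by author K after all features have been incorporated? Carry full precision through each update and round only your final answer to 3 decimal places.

0.967

After 'absent': P(author K) = 0.3·0.9000 / (0.3·0.9000 + 0.15·0.1000) ≈ 0.9474
After 'present': P(author K) = 0.7·0.9474 / (0.7·0.9474 + 0.85·0.0526) ≈ 0.9368
After 'absent': P(author K) = 0.3·0.9368 / (0.3·0.9368 + 0.15·0.0632) ≈ 0.9674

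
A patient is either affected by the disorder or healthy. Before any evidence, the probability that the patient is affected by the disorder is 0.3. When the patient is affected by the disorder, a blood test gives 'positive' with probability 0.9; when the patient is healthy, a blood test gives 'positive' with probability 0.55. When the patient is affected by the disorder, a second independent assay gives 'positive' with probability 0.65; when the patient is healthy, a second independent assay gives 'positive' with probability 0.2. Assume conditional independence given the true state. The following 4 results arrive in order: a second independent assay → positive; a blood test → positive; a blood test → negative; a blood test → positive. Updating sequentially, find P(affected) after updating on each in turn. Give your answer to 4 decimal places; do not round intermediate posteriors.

After a second independent assay='positive': P(affected) = 0.65·0.3000 / (0.65·0.3000 + 0.2·0.7000) ≈ 0.5821
After a blood test='positive': P(affected) = 0.9·0.5821 / (0.9·0.5821 + 0.55·0.4179) ≈ 0.6950
After a blood test='negative': P(affected) = 0.1·0.6950 / (0.1·0.6950 + 0.45·0.3050) ≈ 0.3362
After a blood test='positive': P(affected) = 0.9·0.3362 / (0.9·0.3362 + 0.55·0.6638) ≈ 0.4532

0.4532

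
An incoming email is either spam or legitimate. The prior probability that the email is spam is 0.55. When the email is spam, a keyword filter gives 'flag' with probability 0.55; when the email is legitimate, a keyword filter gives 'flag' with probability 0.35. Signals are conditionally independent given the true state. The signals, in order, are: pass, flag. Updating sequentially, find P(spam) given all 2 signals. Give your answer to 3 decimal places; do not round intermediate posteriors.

0.571

After 'pass': P(spam) = 0.45·0.5500 / (0.45·0.5500 + 0.65·0.4500) ≈ 0.4583
After 'flag': P(spam) = 0.55·0.4583 / (0.55·0.4583 + 0.35·0.5417) ≈ 0.5708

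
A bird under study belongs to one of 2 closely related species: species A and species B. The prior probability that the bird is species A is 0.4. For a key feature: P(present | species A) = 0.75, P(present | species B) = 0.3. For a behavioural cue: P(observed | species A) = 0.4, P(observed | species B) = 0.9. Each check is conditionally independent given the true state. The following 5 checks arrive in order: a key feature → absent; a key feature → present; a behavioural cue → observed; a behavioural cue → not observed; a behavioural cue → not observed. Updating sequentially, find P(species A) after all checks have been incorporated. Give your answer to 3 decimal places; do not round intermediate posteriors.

After a key feature='absent': P(species A) = 0.25·0.4000 / (0.25·0.4000 + 0.7·0.6000) ≈ 0.1923
After a key feature='present': P(species A) = 0.75·0.1923 / (0.75·0.1923 + 0.3·0.8077) ≈ 0.3731
After a behavioural cue='observed': P(species A) = 0.4·0.3731 / (0.4·0.3731 + 0.9·0.6269) ≈ 0.2092
After a behavioural cue='not observed': P(species A) = 0.6·0.2092 / (0.6·0.2092 + 0.1·0.7908) ≈ 0.6135
After a behavioural cue='not observed': P(species A) = 0.6·0.6135 / (0.6·0.6135 + 0.1·0.3865) ≈ 0.9050

0.905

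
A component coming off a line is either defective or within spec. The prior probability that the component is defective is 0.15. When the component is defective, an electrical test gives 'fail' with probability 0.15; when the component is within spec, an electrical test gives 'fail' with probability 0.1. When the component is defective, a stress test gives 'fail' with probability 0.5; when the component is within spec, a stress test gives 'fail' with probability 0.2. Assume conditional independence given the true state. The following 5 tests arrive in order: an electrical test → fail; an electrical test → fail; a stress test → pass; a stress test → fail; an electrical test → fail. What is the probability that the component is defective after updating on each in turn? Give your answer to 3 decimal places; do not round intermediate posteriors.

0.482

After an electrical test='fail': P(defective) = 0.15·0.1500 / (0.15·0.1500 + 0.1·0.8500) ≈ 0.2093
After an electrical test='fail': P(defective) = 0.15·0.2093 / (0.15·0.2093 + 0.1·0.7907) ≈ 0.2842
After a stress test='pass': P(defective) = 0.5·0.2842 / (0.5·0.2842 + 0.8·0.7158) ≈ 0.1988
After a stress test='fail': P(defective) = 0.5·0.1988 / (0.5·0.1988 + 0.2·0.8012) ≈ 0.3829
After an electrical test='fail': P(defective) = 0.15·0.3829 / (0.15·0.3829 + 0.1·0.6171) ≈ 0.4820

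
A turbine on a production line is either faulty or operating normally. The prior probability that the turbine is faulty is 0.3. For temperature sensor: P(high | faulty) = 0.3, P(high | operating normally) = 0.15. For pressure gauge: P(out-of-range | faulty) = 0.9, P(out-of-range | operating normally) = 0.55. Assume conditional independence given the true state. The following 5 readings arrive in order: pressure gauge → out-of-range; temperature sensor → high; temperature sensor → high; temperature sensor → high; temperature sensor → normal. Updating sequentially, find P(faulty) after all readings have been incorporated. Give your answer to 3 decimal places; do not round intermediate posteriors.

After pressure gauge='out-of-range': P(faulty) = 0.9·0.3000 / (0.9·0.3000 + 0.55·0.7000) ≈ 0.4122
After temperature sensor='high': P(faulty) = 0.3·0.4122 / (0.3·0.4122 + 0.15·0.5878) ≈ 0.5838
After temperature sensor='high': P(faulty) = 0.3·0.5838 / (0.3·0.5838 + 0.15·0.4162) ≈ 0.7372
After temperature sensor='high': P(faulty) = 0.3·0.7372 / (0.3·0.7372 + 0.15·0.2628) ≈ 0.8487
After temperature sensor='normal': P(faulty) = 0.7·0.8487 / (0.7·0.8487 + 0.85·0.1513) ≈ 0.8221

0.822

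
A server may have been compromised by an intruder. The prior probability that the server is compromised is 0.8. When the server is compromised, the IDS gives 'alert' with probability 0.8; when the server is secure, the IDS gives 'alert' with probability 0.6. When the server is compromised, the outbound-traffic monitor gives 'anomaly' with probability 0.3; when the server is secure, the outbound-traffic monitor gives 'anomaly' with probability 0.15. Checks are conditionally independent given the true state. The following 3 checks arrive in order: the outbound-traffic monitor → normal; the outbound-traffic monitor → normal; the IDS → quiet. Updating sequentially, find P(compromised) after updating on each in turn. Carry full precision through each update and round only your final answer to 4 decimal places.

0.5756

After the outbound-traffic monitor='normal': P(compromised) = 0.7·0.8000 / (0.7·0.8000 + 0.85·0.2000) ≈ 0.7671
After the outbound-traffic monitor='normal': P(compromised) = 0.7·0.7671 / (0.7·0.7671 + 0.85·0.2329) ≈ 0.7307
After the IDS='quiet': P(compromised) = 0.2·0.7307 / (0.2·0.7307 + 0.4·0.2693) ≈ 0.5756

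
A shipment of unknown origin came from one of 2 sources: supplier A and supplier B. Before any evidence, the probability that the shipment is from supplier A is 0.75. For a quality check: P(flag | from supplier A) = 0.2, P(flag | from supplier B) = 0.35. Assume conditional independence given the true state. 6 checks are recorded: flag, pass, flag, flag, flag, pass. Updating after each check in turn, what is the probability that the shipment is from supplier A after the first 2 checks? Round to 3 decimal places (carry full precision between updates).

After 'flag': P(supplier A) = 0.2·0.7500 / (0.2·0.7500 + 0.35·0.2500) ≈ 0.6316
After 'pass': P(supplier A) = 0.8·0.6316 / (0.8·0.6316 + 0.65·0.3684) ≈ 0.6784

0.678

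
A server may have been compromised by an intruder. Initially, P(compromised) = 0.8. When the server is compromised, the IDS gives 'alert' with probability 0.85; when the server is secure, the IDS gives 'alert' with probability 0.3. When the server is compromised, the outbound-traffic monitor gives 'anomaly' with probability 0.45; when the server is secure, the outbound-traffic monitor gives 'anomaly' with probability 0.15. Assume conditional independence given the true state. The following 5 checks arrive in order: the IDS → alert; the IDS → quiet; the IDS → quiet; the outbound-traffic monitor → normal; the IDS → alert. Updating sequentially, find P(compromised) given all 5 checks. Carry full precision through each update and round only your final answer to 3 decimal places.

After the IDS='alert': P(compromised) = 0.85·0.8000 / (0.85·0.8000 + 0.3·0.2000) ≈ 0.9189
After the IDS='quiet': P(compromised) = 0.15·0.9189 / (0.15·0.9189 + 0.7·0.0811) ≈ 0.7083
After the IDS='quiet': P(compromised) = 0.15·0.7083 / (0.15·0.7083 + 0.7·0.2917) ≈ 0.3423
After the outbound-traffic monitor='normal': P(compromised) = 0.55·0.3423 / (0.55·0.3423 + 0.85·0.6577) ≈ 0.2519
After the IDS='alert': P(compromised) = 0.85·0.2519 / (0.85·0.2519 + 0.3·0.7481) ≈ 0.4883

0.488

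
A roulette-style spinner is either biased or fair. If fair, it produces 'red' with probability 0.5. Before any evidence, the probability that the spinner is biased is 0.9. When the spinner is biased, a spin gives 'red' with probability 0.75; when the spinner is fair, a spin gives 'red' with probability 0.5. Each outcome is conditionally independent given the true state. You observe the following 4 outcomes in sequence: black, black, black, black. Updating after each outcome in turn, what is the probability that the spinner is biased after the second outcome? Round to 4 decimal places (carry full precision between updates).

0.6923

After 'black': P(biased) = 0.25·0.9000 / (0.25·0.9000 + 0.5·0.1000) ≈ 0.8182
After 'black': P(biased) = 0.25·0.8182 / (0.25·0.8182 + 0.5·0.1818) ≈ 0.6923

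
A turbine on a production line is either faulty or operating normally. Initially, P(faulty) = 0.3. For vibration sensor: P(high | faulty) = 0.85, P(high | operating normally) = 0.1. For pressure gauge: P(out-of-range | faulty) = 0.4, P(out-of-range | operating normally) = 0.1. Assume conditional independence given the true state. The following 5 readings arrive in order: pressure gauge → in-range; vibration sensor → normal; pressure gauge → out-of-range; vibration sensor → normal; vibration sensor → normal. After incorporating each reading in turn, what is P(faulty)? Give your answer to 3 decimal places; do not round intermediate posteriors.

0.005

After pressure gauge='in-range': P(faulty) = 0.6·0.3000 / (0.6·0.3000 + 0.9·0.7000) ≈ 0.2222
After vibration sensor='normal': P(faulty) = 0.15·0.2222 / (0.15·0.2222 + 0.9·0.7778) ≈ 0.0455
After pressure gauge='out-of-range': P(faulty) = 0.4·0.0455 / (0.4·0.0455 + 0.1·0.9545) ≈ 0.1600
After vibration sensor='normal': P(faulty) = 0.15·0.1600 / (0.15·0.1600 + 0.9·0.8400) ≈ 0.0308
After vibration sensor='normal': P(faulty) = 0.15·0.0308 / (0.15·0.0308 + 0.9·0.9692) ≈ 0.0053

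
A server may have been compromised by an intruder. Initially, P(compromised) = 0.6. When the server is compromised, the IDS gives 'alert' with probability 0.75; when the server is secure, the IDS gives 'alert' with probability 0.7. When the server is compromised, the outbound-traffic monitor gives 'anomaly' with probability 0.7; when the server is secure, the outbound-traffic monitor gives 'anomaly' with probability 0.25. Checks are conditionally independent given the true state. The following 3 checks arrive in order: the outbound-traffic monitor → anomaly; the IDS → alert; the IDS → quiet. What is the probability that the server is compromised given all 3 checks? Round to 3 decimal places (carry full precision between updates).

After the outbound-traffic monitor='anomaly': P(compromised) = 0.7·0.6000 / (0.7·0.6000 + 0.25·0.4000) ≈ 0.8077
After the IDS='alert': P(compromised) = 0.75·0.8077 / (0.75·0.8077 + 0.7·0.1923) ≈ 0.8182
After the IDS='quiet': P(compromised) = 0.25·0.8182 / (0.25·0.8182 + 0.3·0.1818) ≈ 0.7895

0.789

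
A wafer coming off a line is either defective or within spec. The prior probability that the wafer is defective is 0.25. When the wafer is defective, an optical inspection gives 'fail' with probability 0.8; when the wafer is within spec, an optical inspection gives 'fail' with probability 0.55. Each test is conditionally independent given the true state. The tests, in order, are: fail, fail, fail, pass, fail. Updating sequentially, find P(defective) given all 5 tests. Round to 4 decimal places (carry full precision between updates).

After 'fail': P(defective) = 0.8·0.2500 / (0.8·0.2500 + 0.55·0.7500) ≈ 0.3265
After 'fail': P(defective) = 0.8·0.3265 / (0.8·0.3265 + 0.55·0.6735) ≈ 0.4136
After 'fail': P(defective) = 0.8·0.4136 / (0.8·0.4136 + 0.55·0.5864) ≈ 0.5064
After 'pass': P(defective) = 0.2·0.5064 / (0.2·0.5064 + 0.45·0.4936) ≈ 0.3131
After 'fail': P(defective) = 0.8·0.3131 / (0.8·0.3131 + 0.55·0.6869) ≈ 0.3987

0.3987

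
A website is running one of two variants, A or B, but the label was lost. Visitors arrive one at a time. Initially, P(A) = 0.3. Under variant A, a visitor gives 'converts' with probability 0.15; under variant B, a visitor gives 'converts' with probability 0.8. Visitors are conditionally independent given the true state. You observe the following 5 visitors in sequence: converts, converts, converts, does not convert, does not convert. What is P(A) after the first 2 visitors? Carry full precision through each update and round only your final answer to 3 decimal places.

0.015

After 'converts': P(A) = 0.15·0.3000 / (0.15·0.3000 + 0.8·0.7000) ≈ 0.0744
After 'converts': P(A) = 0.15·0.0744 / (0.15·0.0744 + 0.8·0.9256) ≈ 0.0148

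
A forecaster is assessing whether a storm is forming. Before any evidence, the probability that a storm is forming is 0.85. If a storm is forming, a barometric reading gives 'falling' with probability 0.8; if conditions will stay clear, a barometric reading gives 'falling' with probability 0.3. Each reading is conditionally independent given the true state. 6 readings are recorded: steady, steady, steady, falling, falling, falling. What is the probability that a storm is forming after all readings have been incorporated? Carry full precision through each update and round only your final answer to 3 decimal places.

0.715

Each posterior becomes the prior for the next update.
After 'steady': P(storm) = 0.2·0.8500 / (0.2·0.8500 + 0.7·0.1500) ≈ 0.6182
After 'steady': P(storm) = 0.2·0.6182 / (0.2·0.6182 + 0.7·0.3818) ≈ 0.3163
After 'steady': P(storm) = 0.2·0.3163 / (0.2·0.3163 + 0.7·0.6837) ≈ 0.1167
After 'falling': P(storm) = 0.8·0.1167 / (0.8·0.1167 + 0.3·0.8833) ≈ 0.2606
After 'falling': P(storm) = 0.8·0.2606 / (0.8·0.2606 + 0.3·0.7394) ≈ 0.4845
After 'falling': P(storm) = 0.8·0.4845 / (0.8·0.4845 + 0.3·0.5155) ≈ 0.7148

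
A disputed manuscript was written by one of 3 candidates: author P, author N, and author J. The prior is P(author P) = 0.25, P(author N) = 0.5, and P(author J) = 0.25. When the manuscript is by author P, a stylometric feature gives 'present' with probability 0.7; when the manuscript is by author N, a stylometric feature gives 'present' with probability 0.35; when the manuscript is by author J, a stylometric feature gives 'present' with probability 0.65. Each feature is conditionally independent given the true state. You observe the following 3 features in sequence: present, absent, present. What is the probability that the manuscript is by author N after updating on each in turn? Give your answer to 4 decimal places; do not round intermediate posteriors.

0.3507

Each posterior becomes the prior for the next update.
After 'present': normaliser = 0.7·0.2500 + 0.35·0.5000 + 0.65·0.2500; P(author P) ≈ 0.3415, P(author N) ≈ 0.3415, P(author J) ≈ 0.3171
After 'absent': normaliser = 0.3·0.3415 + 0.65·0.3415 + 0.35·0.3171; P(author P) ≈ 0.2353, P(author N) ≈ 0.5098, P(author J) ≈ 0.2549
After 'present': normaliser = 0.7·0.2353 + 0.35·0.5098 + 0.65·0.2549; P(author P) ≈ 0.3237, P(author N) ≈ 0.3507, P(author J) ≈ 0.3256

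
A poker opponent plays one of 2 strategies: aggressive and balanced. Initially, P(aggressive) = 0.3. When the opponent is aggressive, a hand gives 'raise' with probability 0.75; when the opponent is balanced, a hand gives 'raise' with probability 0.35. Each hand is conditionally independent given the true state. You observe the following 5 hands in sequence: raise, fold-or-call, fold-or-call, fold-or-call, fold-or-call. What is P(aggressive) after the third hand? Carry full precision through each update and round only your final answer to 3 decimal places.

After 'raise': P(aggressive) = 0.75·0.3000 / (0.75·0.3000 + 0.35·0.7000) ≈ 0.4787
After 'fold-or-call': P(aggressive) = 0.25·0.4787 / (0.25·0.4787 + 0.65·0.5213) ≈ 0.2610
After 'fold-or-call': P(aggressive) = 0.25·0.2610 / (0.25·0.2610 + 0.65·0.7390) ≈ 0.1196

0.120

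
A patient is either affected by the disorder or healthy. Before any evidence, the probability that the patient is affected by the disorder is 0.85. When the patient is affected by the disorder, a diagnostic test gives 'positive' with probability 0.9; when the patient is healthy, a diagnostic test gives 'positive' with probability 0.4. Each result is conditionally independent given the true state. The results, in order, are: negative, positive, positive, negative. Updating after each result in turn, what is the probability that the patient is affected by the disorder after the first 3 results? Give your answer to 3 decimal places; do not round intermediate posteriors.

0.827

After 'negative': P(affected) = 0.1·0.8500 / (0.1·0.8500 + 0.6·0.1500) ≈ 0.4857
After 'positive': P(affected) = 0.9·0.4857 / (0.9·0.4857 + 0.4·0.5143) ≈ 0.6800
After 'positive': P(affected) = 0.9·0.6800 / (0.9·0.6800 + 0.4·0.3200) ≈ 0.8270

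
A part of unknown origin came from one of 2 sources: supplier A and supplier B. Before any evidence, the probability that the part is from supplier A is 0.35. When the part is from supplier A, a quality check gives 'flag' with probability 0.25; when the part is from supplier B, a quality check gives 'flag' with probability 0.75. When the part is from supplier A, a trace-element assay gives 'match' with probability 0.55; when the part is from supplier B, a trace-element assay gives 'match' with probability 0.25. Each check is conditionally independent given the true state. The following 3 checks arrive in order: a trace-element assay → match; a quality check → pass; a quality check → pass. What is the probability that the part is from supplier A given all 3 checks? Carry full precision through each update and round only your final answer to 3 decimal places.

After a trace-element assay='match': P(supplier A) = 0.55·0.3500 / (0.55·0.3500 + 0.25·0.6500) ≈ 0.5423
After a quality check='pass': P(supplier A) = 0.75·0.5423 / (0.75·0.5423 + 0.25·0.4577) ≈ 0.7804
After a quality check='pass': P(supplier A) = 0.75·0.7804 / (0.75·0.7804 + 0.25·0.2196) ≈ 0.9142

0.914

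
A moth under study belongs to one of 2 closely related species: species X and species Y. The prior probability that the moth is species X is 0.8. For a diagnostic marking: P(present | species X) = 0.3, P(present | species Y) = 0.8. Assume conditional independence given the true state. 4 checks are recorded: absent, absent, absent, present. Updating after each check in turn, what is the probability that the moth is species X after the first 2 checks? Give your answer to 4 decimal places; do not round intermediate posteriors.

0.9800

After 'absent': P(species X) = 0.7·0.8000 / (0.7·0.8000 + 0.2·0.2000) ≈ 0.9333
After 'absent': P(species X) = 0.7·0.9333 / (0.7·0.9333 + 0.2·0.0667) ≈ 0.9800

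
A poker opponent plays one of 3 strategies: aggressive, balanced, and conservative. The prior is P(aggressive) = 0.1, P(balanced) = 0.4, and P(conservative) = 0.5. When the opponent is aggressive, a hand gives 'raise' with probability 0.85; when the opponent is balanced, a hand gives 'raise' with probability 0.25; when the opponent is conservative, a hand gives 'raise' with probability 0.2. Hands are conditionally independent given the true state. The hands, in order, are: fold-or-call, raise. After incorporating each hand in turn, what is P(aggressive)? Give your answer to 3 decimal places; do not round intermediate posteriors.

0.076

After 'fold-or-call': normaliser = 0.15·0.1000 + 0.75·0.4000 + 0.8·0.5000; P(aggressive) ≈ 0.0210, P(balanced) ≈ 0.4196, P(conservative) ≈ 0.5594
After 'raise': normaliser = 0.85·0.0210 + 0.25·0.4196 + 0.2·0.5594; P(aggressive) ≈ 0.0760, P(balanced) ≈ 0.4471, P(conservative) ≈ 0.4769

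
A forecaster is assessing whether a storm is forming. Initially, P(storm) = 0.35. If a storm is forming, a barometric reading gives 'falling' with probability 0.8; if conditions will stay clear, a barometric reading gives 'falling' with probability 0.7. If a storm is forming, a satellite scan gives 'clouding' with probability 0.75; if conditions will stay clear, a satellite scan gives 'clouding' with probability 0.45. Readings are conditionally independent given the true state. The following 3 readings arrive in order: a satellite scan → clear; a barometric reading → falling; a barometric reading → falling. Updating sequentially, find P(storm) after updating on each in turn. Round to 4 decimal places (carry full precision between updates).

0.2422

After a satellite scan='clear': P(storm) = 0.25·0.3500 / (0.25·0.3500 + 0.55·0.6500) ≈ 0.1966
After a barometric reading='falling': P(storm) = 0.8·0.1966 / (0.8·0.1966 + 0.7·0.8034) ≈ 0.2186
After a barometric reading='falling': P(storm) = 0.8·0.2186 / (0.8·0.2186 + 0.7·0.7814) ≈ 0.2422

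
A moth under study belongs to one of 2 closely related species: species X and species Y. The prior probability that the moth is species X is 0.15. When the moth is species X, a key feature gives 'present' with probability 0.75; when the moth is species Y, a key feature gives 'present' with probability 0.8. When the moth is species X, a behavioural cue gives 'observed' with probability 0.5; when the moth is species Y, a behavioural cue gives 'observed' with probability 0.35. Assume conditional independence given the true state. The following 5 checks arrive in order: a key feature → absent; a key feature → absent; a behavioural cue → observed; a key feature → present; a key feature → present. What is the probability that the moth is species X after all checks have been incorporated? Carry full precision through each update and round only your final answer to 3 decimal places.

After a key feature='absent': P(species X) = 0.25·0.1500 / (0.25·0.1500 + 0.2·0.8500) ≈ 0.1807
After a key feature='absent': P(species X) = 0.25·0.1807 / (0.25·0.1807 + 0.2·0.8193) ≈ 0.2161
After a behavioural cue='observed': P(species X) = 0.5·0.2161 / (0.5·0.2161 + 0.35·0.7839) ≈ 0.2826
After a key feature='present': P(species X) = 0.75·0.2826 / (0.75·0.2826 + 0.8·0.7174) ≈ 0.2697
After a key feature='present': P(species X) = 0.75·0.2697 / (0.75·0.2697 + 0.8·0.7303) ≈ 0.2572

0.257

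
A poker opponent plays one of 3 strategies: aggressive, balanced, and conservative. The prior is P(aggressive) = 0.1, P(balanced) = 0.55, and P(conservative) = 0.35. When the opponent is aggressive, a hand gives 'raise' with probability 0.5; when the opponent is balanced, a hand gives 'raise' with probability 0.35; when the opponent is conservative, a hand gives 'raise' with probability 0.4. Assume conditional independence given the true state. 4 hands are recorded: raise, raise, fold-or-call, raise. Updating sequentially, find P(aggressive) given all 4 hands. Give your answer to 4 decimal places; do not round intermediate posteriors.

0.1785

After 'raise': normaliser = 0.5·0.1000 + 0.35·0.5500 + 0.4·0.3500; P(aggressive) ≈ 0.1307, P(balanced) ≈ 0.5033, P(conservative) ≈ 0.3660
After 'raise': normaliser = 0.5·0.1307 + 0.35·0.5033 + 0.4·0.3660; P(aggressive) ≈ 0.1685, P(balanced) ≈ 0.4541, P(conservative) ≈ 0.3774
After 'fold-or-call': normaliser = 0.5·0.1685 + 0.65·0.4541 + 0.6·0.3774; P(aggressive) ≈ 0.1391, P(balanced) ≈ 0.4872, P(conservative) ≈ 0.3738
After 'raise': normaliser = 0.5·0.1391 + 0.35·0.4872 + 0.4·0.3738; P(aggressive) ≈ 0.1785, P(balanced) ≈ 0.4377, P(conservative) ≈ 0.3838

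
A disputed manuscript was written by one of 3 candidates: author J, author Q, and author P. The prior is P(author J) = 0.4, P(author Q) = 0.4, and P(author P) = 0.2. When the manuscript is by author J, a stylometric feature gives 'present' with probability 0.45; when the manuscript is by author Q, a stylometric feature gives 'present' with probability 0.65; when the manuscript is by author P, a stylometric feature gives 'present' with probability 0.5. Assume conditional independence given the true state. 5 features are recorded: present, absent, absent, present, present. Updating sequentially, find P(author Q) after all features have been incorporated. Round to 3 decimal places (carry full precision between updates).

Each posterior becomes the prior for the next update.
After 'present': normaliser = 0.45·0.4000 + 0.65·0.4000 + 0.5·0.2000; P(author J) ≈ 0.3333, P(author Q) ≈ 0.4815, P(author P) ≈ 0.1852
After 'absent': normaliser = 0.55·0.3333 + 0.35·0.4815 + 0.5·0.1852; P(author J) ≈ 0.4125, P(author Q) ≈ 0.3792, P(author P) ≈ 0.2083
After 'absent': normaliser = 0.55·0.4125 + 0.35·0.3792 + 0.5·0.2083; P(author J) ≈ 0.4892, P(author Q) ≈ 0.2862, P(author P) ≈ 0.2246
After 'present': normaliser = 0.45·0.4892 + 0.65·0.2862 + 0.5·0.2246; P(author J) ≈ 0.4246, P(author Q) ≈ 0.3588, P(author P) ≈ 0.2166
After 'present': normaliser = 0.45·0.4246 + 0.65·0.3588 + 0.5·0.2166; P(author J) ≈ 0.3588, P(author Q) ≈ 0.4379, P(author P) ≈ 0.2034

0.438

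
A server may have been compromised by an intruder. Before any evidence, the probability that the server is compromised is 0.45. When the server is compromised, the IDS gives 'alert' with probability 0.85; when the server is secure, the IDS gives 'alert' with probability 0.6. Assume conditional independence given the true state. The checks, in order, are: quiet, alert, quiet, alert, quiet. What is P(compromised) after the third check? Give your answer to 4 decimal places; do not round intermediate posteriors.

After 'quiet': P(compromised) = 0.15·0.4500 / (0.15·0.4500 + 0.4·0.5500) ≈ 0.2348
After 'alert': P(compromised) = 0.85·0.2348 / (0.85·0.2348 + 0.6·0.7652) ≈ 0.3030
After 'quiet': P(compromised) = 0.15·0.3030 / (0.15·0.3030 + 0.4·0.6970) ≈ 0.1402

0.1402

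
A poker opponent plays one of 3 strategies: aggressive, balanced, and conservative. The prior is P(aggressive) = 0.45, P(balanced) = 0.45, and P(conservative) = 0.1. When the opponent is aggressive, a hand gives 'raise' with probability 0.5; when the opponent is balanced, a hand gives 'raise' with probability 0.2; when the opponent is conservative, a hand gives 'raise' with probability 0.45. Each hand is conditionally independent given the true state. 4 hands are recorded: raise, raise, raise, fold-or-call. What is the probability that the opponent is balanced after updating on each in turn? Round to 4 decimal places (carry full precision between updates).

Each posterior becomes the prior for the next update.
After 'raise': normaliser = 0.5·0.4500 + 0.2·0.4500 + 0.45·0.1000; P(aggressive) ≈ 0.6250, P(balanced) ≈ 0.2500, P(conservative) ≈ 0.1250
After 'raise': normaliser = 0.5·0.6250 + 0.2·0.2500 + 0.45·0.1250; P(aggressive) ≈ 0.7463, P(balanced) ≈ 0.1194, P(conservative) ≈ 0.1343
After 'raise': normaliser = 0.5·0.7463 + 0.2·0.1194 + 0.45·0.1343; P(aggressive) ≈ 0.8157, P(balanced) ≈ 0.0522, P(conservative) ≈ 0.1321
After 'fold-or-call': normaliser = 0.5·0.8157 + 0.8·0.0522 + 0.55·0.1321; P(aggressive) ≈ 0.7809, P(balanced) ≈ 0.0800, P(conservative) ≈ 0.1392

0.0800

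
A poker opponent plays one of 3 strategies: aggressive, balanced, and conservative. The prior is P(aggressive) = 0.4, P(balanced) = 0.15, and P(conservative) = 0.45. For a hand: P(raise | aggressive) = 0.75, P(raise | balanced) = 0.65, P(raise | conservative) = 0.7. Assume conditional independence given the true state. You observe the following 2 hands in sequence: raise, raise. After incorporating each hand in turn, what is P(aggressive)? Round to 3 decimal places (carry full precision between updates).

0.442

Each posterior becomes the prior for the next update.
After 'raise': normaliser = 0.75·0.4000 + 0.65·0.1500 + 0.7·0.4500; P(aggressive) ≈ 0.4211, P(balanced) ≈ 0.1368, P(conservative) ≈ 0.4421
After 'raise': normaliser = 0.75·0.4211 + 0.65·0.1368 + 0.7·0.4421; P(aggressive) ≈ 0.4422, P(balanced) ≈ 0.1245, P(conservative) ≈ 0.4333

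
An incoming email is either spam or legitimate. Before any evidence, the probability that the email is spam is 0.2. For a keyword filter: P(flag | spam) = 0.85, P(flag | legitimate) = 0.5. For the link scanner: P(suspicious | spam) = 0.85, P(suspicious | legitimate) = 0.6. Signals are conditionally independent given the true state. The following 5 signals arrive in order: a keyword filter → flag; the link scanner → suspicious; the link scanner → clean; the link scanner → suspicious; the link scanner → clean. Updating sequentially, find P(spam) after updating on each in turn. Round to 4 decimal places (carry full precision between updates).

Each posterior becomes the prior for the next update.
After a keyword filter='flag': P(spam) = 0.85·0.2000 / (0.85·0.2000 + 0.5·0.8000) ≈ 0.2982
After the link scanner='suspicious': P(spam) = 0.85·0.2982 / (0.85·0.2982 + 0.6·0.7018) ≈ 0.3758
After the link scanner='clean': P(spam) = 0.15·0.3758 / (0.15·0.3758 + 0.4·0.6242) ≈ 0.1842
After the link scanner='suspicious': P(spam) = 0.85·0.1842 / (0.85·0.1842 + 0.6·0.8158) ≈ 0.2423
After the link scanner='clean': P(spam) = 0.15·0.2423 / (0.15·0.2423 + 0.4·0.7577) ≈ 0.1071

0.1071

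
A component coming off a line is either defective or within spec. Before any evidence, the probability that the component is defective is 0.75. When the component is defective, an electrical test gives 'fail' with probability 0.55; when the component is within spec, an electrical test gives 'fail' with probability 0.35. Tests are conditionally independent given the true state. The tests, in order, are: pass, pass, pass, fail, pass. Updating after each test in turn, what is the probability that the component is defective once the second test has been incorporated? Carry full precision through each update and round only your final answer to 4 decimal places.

After 'pass': P(defective) = 0.45·0.7500 / (0.45·0.7500 + 0.65·0.2500) ≈ 0.6750
After 'pass': P(defective) = 0.45·0.6750 / (0.45·0.6750 + 0.65·0.3250) ≈ 0.5898

0.5898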